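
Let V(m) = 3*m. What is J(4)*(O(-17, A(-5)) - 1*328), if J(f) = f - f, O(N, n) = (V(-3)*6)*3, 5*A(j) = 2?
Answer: 0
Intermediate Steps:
A(j) = ⅖ (A(j) = (⅕)*2 = ⅖)
O(N, n) = -162 (O(N, n) = ((3*(-3))*6)*3 = -9*6*3 = -54*3 = -162)
J(f) = 0
J(4)*(O(-17, A(-5)) - 1*328) = 0*(-162 - 1*328) = 0*(-162 - 328) = 0*(-490) = 0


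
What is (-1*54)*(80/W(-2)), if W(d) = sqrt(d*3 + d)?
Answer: 1080*I*sqrt(2) ≈ 1527.4*I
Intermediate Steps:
W(d) = 2*sqrt(d) (W(d) = sqrt(3*d + d) = sqrt(4*d) = 2*sqrt(d))
(-1*54)*(80/W(-2)) = (-1*54)*(80/((2*sqrt(-2)))) = -4320/(2*(I*sqrt(2))) = -4320/(2*I*sqrt(2)) = -4320*(-I*sqrt(2)/4) = -(-1080)*I*sqrt(2) = 1080*I*sqrt(2)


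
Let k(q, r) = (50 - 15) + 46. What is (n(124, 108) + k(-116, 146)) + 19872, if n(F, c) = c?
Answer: 20061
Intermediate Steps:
k(q, r) = 81 (k(q, r) = 35 + 46 = 81)
(n(124, 108) + k(-116, 146)) + 19872 = (108 + 81) + 19872 = 189 + 19872 = 20061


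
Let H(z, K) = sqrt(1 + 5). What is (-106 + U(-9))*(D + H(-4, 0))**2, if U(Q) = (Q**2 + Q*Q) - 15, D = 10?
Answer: 4346 + 820*sqrt(6) ≈ 6354.6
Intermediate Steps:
H(z, K) = sqrt(6)
U(Q) = -15 + 2*Q**2 (U(Q) = (Q**2 + Q**2) - 15 = 2*Q**2 - 15 = -15 + 2*Q**2)
(-106 + U(-9))*(D + H(-4, 0))**2 = (-106 + (-15 + 2*(-9)**2))*(10 + sqrt(6))**2 = (-106 + (-15 + 2*81))*(10 + sqrt(6))**2 = (-106 + (-15 + 162))*(10 + sqrt(6))**2 = (-106 + 147)*(10 + sqrt(6))**2 = 41*(10 + sqrt(6))**2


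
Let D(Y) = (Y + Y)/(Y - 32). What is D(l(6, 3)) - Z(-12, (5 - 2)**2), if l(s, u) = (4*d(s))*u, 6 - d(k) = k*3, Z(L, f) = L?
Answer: 150/11 ≈ 13.636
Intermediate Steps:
d(k) = 6 - 3*k (d(k) = 6 - k*3 = 6 - 3*k)
l(s, u) = u*(24 - 12*s) (l(s, u) = (4*(6 - 3*s))*u = (24 - 12*s)*u = u*(24 - 12*s))
D(Y) = 2*Y/(-32 + Y) (D(Y) = (2*Y)/(-32 + Y) = 2*Y/(-32 + Y))
D(l(6, 3)) - Z(-12, (5 - 2)**2) = 2*(12*3*(2 - 1*6))/(-32 + 12*3*(2 - 1*6)) - 1*(-12) = 2*(12*3*(2 - 6))/(-32 + 12*3*(2 - 6)) + 12 = 2*(12*3*(-4))/(-32 + 12*3*(-4)) + 12 = 2*(-144)/(-32 - 144) + 12 = 2*(-144)/(-176) + 12 = 2*(-144)*(-1/176) + 12 = 18/11 + 12 = 150/11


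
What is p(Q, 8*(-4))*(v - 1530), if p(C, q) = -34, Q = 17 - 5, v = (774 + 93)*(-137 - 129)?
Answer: 7893168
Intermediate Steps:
v = -230622 (v = 867*(-266) = -230622)
Q = 12
p(Q, 8*(-4))*(v - 1530) = -34*(-230622 - 1530) = -34*(-232152) = 7893168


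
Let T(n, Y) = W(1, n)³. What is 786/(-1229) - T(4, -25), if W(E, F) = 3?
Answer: -33969/1229 ≈ -27.640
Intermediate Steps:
T(n, Y) = 27 (T(n, Y) = 3³ = 27)
786/(-1229) - T(4, -25) = 786/(-1229) - 1*27 = 786*(-1/1229) - 27 = -786/1229 - 27 = -33969/1229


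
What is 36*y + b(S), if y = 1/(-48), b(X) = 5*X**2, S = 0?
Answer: -3/4 ≈ -0.75000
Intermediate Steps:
y = -1/48 ≈ -0.020833
36*y + b(S) = 36*(-1/48) + 5*0**2 = -3/4 + 5*0 = -3/4 + 0 = -3/4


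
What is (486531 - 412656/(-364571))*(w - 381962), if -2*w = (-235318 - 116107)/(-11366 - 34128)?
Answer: -6164563295853308473017/33171586148 ≈ -1.8584e+11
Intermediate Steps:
w = -351425/90988 (w = -(-235318 - 116107)/(2*(-11366 - 34128)) = -(-351425)/(2*(-45494)) = -(-351425)*(-1)/(2*45494) = -½*351425/45494 = -351425/90988 ≈ -3.8623)
(486531 - 412656/(-364571))*(w - 381962) = (486531 - 412656/(-364571))*(-351425/90988 - 381962) = (486531 - 412656*(-1/364571))*(-34754309881/90988) = (486531 + 412656/364571)*(-34754309881/90988) = (177375505857/364571)*(-34754309881/90988) = -6164563295853308473017/33171586148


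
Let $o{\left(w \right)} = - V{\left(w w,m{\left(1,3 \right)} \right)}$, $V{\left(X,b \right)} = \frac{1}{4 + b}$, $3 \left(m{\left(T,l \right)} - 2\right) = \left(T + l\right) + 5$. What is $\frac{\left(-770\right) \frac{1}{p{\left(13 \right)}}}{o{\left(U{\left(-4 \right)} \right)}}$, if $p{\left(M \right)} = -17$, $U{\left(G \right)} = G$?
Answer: $- \frac{6930}{17} \approx -407.65$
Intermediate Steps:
$m{\left(T,l \right)} = \frac{11}{3} + \frac{T}{3} + \frac{l}{3}$ ($m{\left(T,l \right)} = 2 + \frac{\left(T + l\right) + 5}{3} = 2 + \frac{5 + T + l}{3} = 2 + \left(\frac{5}{3} + \frac{T}{3} + \frac{l}{3}\right) = \frac{11}{3} + \frac{T}{3} + \frac{l}{3}$)
$o{\left(w \right)} = - \frac{1}{9}$ ($o{\left(w \right)} = - \frac{1}{4 + \left(\frac{11}{3} + \frac{1}{3} \cdot 1 + \frac{1}{3} \cdot 3\right)} = - \frac{1}{4 + \left(\frac{11}{3} + \frac{1}{3} + 1\right)} = - \frac{1}{4 + 5} = - \frac{1}{9}$)
$\frac{\left(-770\right) \frac{1}{p{\left(13 \right)}}}{o{\left(U{\left(-4 \right)} \right)}} = \frac{\left(-770\right) \frac{1}{-17}}{- \frac{1}{9}} = \left(-770\right) \left(- \frac{1}{17}\right) \left(-9\right) = \frac{770}{17} \left(-9\right) = - \frac{6930}{17}$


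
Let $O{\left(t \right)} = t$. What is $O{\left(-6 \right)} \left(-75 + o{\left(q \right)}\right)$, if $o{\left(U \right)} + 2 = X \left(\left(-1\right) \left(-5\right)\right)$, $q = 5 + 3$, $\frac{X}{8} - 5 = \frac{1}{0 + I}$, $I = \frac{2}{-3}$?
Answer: $-378$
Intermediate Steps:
$I = - \frac{2}{3}$ ($I = 2 \left(- \frac{1}{3}\right) = - \frac{2}{3} \approx -0.66667$)
$X = 28$ ($X = 40 + \frac{8}{0 - \frac{2}{3}} = 40 + \frac{8}{- \frac{2}{3}} = 40 + 8 \left(- \frac{3}{2}\right) = 40 - 12 = 28$)
$q = 8$
$o{\left(U \right)} = 138$ ($o{\left(U \right)} = -2 + 28 \left(\left(-1\right) \left(-5\right)\right) = -2 + 28 \cdot 5 = -2 + 140 = 138$)
$O{\left(-6 \right)} \left(-75 + o{\left(q \right)}\right) = - 6 \left(-75 + 138\right) = \left(-6\right) 63 = -378$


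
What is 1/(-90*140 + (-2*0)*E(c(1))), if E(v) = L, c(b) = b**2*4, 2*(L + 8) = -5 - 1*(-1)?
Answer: -1/12600 ≈ -7.9365e-5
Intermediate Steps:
L = -10 (L = -8 + (-5 - 1*(-1))/2 = -8 + (-5 + 1)/2 = -8 + (1/2)*(-4) = -8 - 2 = -10)
c(b) = 4*b**2
E(v) = -10
1/(-90*140 + (-2*0)*E(c(1))) = 1/(-90*140 - 2*0*(-10)) = 1/(-12600 + 0*(-10)) = 1/(-12600 + 0) = 1/(-12600) = -1/12600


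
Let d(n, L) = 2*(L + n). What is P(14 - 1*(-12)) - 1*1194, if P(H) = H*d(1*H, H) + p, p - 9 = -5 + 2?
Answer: 1516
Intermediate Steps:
d(n, L) = 2*L + 2*n
p = 6 (p = 9 + (-5 + 2) = 9 - 3 = 6)
P(H) = 6 + 4*H² (P(H) = H*(2*H + 2*(1*H)) + 6 = H*(2*H + 2*H) + 6 = H*(4*H) + 6 = 4*H² + 6 = 6 + 4*H²)
P(14 - 1*(-12)) - 1*1194 = (6 + 4*(14 - 1*(-12))²) - 1*1194 = (6 + 4*(14 + 12)²) - 1194 = (6 + 4*26²) - 1194 = (6 + 4*676) - 1194 = (6 + 2704) - 1194 = 2710 - 1194 = 1516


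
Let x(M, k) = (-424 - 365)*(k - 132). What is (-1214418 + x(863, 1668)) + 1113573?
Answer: -1312749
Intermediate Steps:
x(M, k) = 104148 - 789*k (x(M, k) = -789*(-132 + k) = 104148 - 789*k)
(-1214418 + x(863, 1668)) + 1113573 = (-1214418 + (104148 - 789*1668)) + 1113573 = (-1214418 + (104148 - 1316052)) + 1113573 = (-1214418 - 1211904) + 1113573 = -2426322 + 1113573 = -1312749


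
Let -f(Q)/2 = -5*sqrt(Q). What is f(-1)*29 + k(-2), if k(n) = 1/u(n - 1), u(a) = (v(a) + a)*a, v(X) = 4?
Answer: -1/3 + 290*I ≈ -0.33333 + 290.0*I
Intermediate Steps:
f(Q) = 10*sqrt(Q) (f(Q) = -(-10)*sqrt(Q) = 10*sqrt(Q))
u(a) = a*(4 + a) (u(a) = (4 + a)*a = a*(4 + a))
k(n) = 1/((-1 + n)*(3 + n)) (k(n) = 1/((n - 1)*(4 + (n - 1))) = 1/((-1 + n)*(4 + (-1 + n))) = 1/((-1 + n)*(3 + n)))
f(-1)*29 + k(-2) = (10*sqrt(-1))*29 + 1/((-1 - 2)*(3 - 2)) = (10*I)*29 + 1/(-3*1) = 290*I - 1/3*1 = 290*I - 1/3 = -1/3 + 290*I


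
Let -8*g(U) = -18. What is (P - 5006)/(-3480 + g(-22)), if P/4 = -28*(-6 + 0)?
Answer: 17336/13911 ≈ 1.2462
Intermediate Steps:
g(U) = 9/4 (g(U) = -1/8*(-18) = 9/4)
P = 672 (P = 4*(-28*(-6 + 0)) = 4*(-28*(-6)) = 4*168 = 672)
(P - 5006)/(-3480 + g(-22)) = (672 - 5006)/(-3480 + 9/4) = -4334/(-13911/4) = -4334*(-4/13911) = 17336/13911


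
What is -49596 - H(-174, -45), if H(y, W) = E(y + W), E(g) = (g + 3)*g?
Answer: -96900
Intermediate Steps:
E(g) = g*(3 + g) (E(g) = (3 + g)*g = g*(3 + g))
H(y, W) = (W + y)*(3 + W + y) (H(y, W) = (y + W)*(3 + (y + W)) = (W + y)*(3 + (W + y)) = (W + y)*(3 + W + y))
-49596 - H(-174, -45) = -49596 - (-45 - 174)*(3 - 45 - 174) = -49596 - (-219)*(-216) = -49596 - 1*47304 = -49596 - 47304 = -96900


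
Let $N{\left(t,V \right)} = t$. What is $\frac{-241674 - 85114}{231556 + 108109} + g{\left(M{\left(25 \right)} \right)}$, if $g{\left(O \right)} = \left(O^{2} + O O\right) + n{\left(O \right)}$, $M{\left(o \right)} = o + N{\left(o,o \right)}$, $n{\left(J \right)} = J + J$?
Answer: $\frac{1731964712}{339665} \approx 5099.0$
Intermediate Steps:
$n{\left(J \right)} = 2 J$
$M{\left(o \right)} = 2 o$ ($M{\left(o \right)} = o + o = 2 o$)
$g{\left(O \right)} = 2 O + 2 O^{2}$ ($g{\left(O \right)} = \left(O^{2} + O O\right) + 2 O = \left(O^{2} + O^{2}\right) + 2 O = 2 O^{2} + 2 O = 2 O + 2 O^{2}$)
$\frac{-241674 - 85114}{231556 + 108109} + g{\left(M{\left(25 \right)} \right)} = \frac{-241674 - 85114}{231556 + 108109} + 2 \cdot 2 \cdot 25 \left(1 + 2 \cdot 25\right) = - \frac{326788}{339665} + 2 \cdot 50 \left(1 + 50\right) = \left(-326788\right) \frac{1}{339665} + 2 \cdot 50 \cdot 51 = - \frac{326788}{339665} + 5100 = \frac{1731964712}{339665}$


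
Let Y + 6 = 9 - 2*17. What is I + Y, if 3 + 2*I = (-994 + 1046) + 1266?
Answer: 1253/2 ≈ 626.50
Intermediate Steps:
Y = -31 (Y = -6 + (9 - 2*17) = -6 + (9 - 34) = -6 - 25 = -31)
I = 1315/2 (I = -3/2 + ((-994 + 1046) + 1266)/2 = -3/2 + (52 + 1266)/2 = -3/2 + (½)*1318 = -3/2 + 659 = 1315/2 ≈ 657.50)
I + Y = 1315/2 - 31 = 1253/2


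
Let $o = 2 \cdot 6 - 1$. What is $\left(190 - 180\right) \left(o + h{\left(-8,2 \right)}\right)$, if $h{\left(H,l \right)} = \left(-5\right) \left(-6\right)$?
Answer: $410$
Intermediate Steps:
$h{\left(H,l \right)} = 30$
$o = 11$ ($o = 12 - 1 = 11$)
$\left(190 - 180\right) \left(o + h{\left(-8,2 \right)}\right) = \left(190 - 180\right) \left(11 + 30\right) = 10 \cdot 41 = 410$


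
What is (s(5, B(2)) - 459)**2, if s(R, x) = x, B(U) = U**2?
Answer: 207025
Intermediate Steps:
(s(5, B(2)) - 459)**2 = (2**2 - 459)**2 = (4 - 459)**2 = (-455)**2 = 207025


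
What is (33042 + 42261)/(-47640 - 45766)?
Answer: -75303/93406 ≈ -0.80619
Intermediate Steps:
(33042 + 42261)/(-47640 - 45766) = 75303/(-93406) = 75303*(-1/93406) = -75303/93406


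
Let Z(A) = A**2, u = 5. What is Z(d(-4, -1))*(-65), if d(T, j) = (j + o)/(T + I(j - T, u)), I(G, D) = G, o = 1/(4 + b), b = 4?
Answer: -3185/64 ≈ -49.766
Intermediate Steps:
o = 1/8 (o = 1/(4 + 4) = 1/8 ≈ 0.12500)
d(T, j) = (1/8 + j)/j (d(T, j) = (j + 1/8)/(T + (j - T)) = (1/8 + j)/j)
Z(d(-4, -1))*(-65) = ((1/8 - 1)/(-1))**2*(-65) = (-1*(-7/8))**2*(-65) = (7/8)**2*(-65) = (49/64)*(-65) = -3185/64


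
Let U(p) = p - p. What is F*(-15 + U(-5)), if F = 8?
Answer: -120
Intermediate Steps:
U(p) = 0
F*(-15 + U(-5)) = 8*(-15 + 0) = 8*(-15) = -120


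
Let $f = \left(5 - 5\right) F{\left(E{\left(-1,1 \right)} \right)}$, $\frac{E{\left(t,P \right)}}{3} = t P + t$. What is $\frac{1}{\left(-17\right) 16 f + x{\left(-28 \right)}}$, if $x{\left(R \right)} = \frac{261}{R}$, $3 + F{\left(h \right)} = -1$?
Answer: $- \frac{28}{261} \approx -0.10728$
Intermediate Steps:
$E{\left(t,P \right)} = 3 t + 3 P t$ ($E{\left(t,P \right)} = 3 \left(t P + t\right) = 3 \left(P t + t\right) = 3 \left(t + P t\right) = 3 t + 3 P t$)
$F{\left(h \right)} = -4$ ($F{\left(h \right)} = -3 - 1 = -4$)
$f = 0$ ($f = \left(5 - 5\right) \left(-4\right) = 0 \left(-4\right) = 0$)
$\frac{1}{\left(-17\right) 16 f + x{\left(-28 \right)}} = \frac{1}{\left(-17\right) 16 \cdot 0 + \frac{261}{-28}} = \frac{1}{\left(-272\right) 0 + 261 \left(- \frac{1}{28}\right)} = \frac{1}{0 - \frac{261}{28}} = \frac{1}{- \frac{261}{28}} = - \frac{28}{261}$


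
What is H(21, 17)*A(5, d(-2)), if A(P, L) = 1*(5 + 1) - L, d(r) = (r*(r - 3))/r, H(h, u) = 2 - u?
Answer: -165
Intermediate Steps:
d(r) = -3 + r (d(r) = (r*(-3 + r))/r = -3 + r)
A(P, L) = 6 - L (A(P, L) = 1*6 - L = 6 - L)
H(21, 17)*A(5, d(-2)) = (2 - 1*17)*(6 - (-3 - 2)) = (2 - 17)*(6 - 1*(-5)) = -15*(6 + 5) = -15*11 = -165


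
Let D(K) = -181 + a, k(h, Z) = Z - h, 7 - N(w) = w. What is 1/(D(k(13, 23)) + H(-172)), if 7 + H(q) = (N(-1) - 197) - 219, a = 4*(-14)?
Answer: -1/652 ≈ -0.0015337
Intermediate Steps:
N(w) = 7 - w
a = -56
H(q) = -415 (H(q) = -7 + (((7 - 1*(-1)) - 197) - 219) = -7 + (((7 + 1) - 197) - 219) = -7 + ((8 - 197) - 219) = -7 + (-189 - 219) = -7 - 408 = -415)
D(K) = -237 (D(K) = -181 - 56 = -237)
1/(D(k(13, 23)) + H(-172)) = 1/(-237 - 415) = 1/(-652) = -1/652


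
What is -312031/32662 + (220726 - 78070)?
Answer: 4659118241/32662 ≈ 1.4265e+5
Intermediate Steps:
-312031/32662 + (220726 - 78070) = -312031*1/32662 + 142656 = -312031/32662 + 142656 = 4659118241/32662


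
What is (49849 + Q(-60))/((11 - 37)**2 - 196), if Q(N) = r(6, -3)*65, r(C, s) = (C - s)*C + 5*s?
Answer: 1637/15 ≈ 109.13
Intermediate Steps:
r(C, s) = 5*s + C*(C - s) (r(C, s) = C*(C - s) + 5*s = 5*s + C*(C - s))
Q(N) = 2535 (Q(N) = (6**2 + 5*(-3) - 1*6*(-3))*65 = (36 - 15 + 18)*65 = 39*65 = 2535)
(49849 + Q(-60))/((11 - 37)**2 - 196) = (49849 + 2535)/((11 - 37)**2 - 196) = 52384/((-26)**2 - 196) = 52384/(676 - 196) = 52384/480 = 52384*(1/480) = 1637/15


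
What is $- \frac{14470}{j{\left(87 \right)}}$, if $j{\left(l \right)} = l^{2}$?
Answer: $- \frac{14470}{7569} \approx -1.9117$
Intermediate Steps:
$- \frac{14470}{j{\left(87 \right)}} = - \frac{14470}{87^{2}} = - \frac{14470}{7569}$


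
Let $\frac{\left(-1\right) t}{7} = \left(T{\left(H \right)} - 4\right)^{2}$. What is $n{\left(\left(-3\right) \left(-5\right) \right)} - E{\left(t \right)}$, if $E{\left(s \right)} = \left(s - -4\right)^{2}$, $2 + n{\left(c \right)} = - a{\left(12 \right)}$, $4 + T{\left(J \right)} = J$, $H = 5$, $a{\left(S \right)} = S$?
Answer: $-3495$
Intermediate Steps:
$T{\left(J \right)} = -4 + J$
$n{\left(c \right)} = -14$ ($n{\left(c \right)} = -2 - 12 = -14$)
$t = -63$ ($t = - 7 \left(\left(-4 + 5\right) - 4\right)^{2} = - 7 \left(1 - 4\right)^{2} = - 7 \left(-3\right)^{2} = \left(-7\right) 9 = -63$)
$E{\left(s \right)} = \left(4 + s\right)^{2}$ ($E{\left(s \right)} = \left(s + 4\right)^{2} = \left(4 + s\right)^{2}$)
$n{\left(\left(-3\right) \left(-5\right) \right)} - E{\left(t \right)} = -14 - \left(4 - 63\right)^{2} = -14 - \left(-59\right)^{2} = -14 - 3481 = -3495$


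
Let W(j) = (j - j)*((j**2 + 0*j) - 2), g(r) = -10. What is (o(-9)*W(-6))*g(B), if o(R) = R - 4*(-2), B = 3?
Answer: 0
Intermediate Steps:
o(R) = 8 + R (o(R) = R + 8 = 8 + R)
W(j) = 0 (W(j) = 0*((j**2 + 0) - 2) = 0*(j**2 - 2) = 0*(-2 + j**2) = 0)
(o(-9)*W(-6))*g(B) = ((8 - 9)*0)*(-10) = -1*0*(-10) = 0*(-10) = 0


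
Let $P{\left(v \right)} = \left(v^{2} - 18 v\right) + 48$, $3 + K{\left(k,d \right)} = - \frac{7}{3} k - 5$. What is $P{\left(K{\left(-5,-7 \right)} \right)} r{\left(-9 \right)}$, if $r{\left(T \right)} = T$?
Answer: $41$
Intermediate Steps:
$K{\left(k,d \right)} = -8 - \frac{7 k}{3}$ ($K{\left(k,d \right)} = -3 + \left(- \frac{7}{3} k - 5\right) = -3 + \left(\left(-7\right) \frac{1}{3} k - 5\right) = -3 - \left(5 + \frac{7 k}{3}\right) = -8 - \frac{7 k}{3}$)
$P{\left(v \right)} = 48 + v^{2} - 18 v$
$P{\left(K{\left(-5,-7 \right)} \right)} r{\left(-9 \right)} = \left(48 + \left(-8 - - \frac{35}{3}\right)^{2} - 18 \left(-8 - - \frac{35}{3}\right)\right) \left(-9\right) = \left(48 + \left(-8 + \frac{35}{3}\right)^{2} - 18 \left(-8 + \frac{35}{3}\right)\right) \left(-9\right) = \left(48 + \left(\frac{11}{3}\right)^{2} - 66\right) \left(-9\right) = \left(48 + \frac{121}{9} - 66\right) \left(-9\right) = \left(- \frac{41}{9}\right) \left(-9\right) = 41$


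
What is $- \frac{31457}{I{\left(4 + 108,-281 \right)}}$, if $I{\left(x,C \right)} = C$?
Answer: $\frac{31457}{281} \approx 111.95$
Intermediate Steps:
$- \frac{31457}{I{\left(4 + 108,-281 \right)}} = - \frac{31457}{-281} = \left(-31457\right) \left(- \frac{1}{281}\right) = \frac{31457}{281}$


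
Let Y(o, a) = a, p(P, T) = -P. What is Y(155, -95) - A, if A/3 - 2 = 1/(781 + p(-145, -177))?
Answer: -93529/926 ≈ -101.00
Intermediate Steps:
A = 5559/926 (A = 6 + 3/(781 - 1*(-145)) = 6 + 3/(781 + 145) = 6 + 3/926 = 5559/926 ≈ 6.0032)
Y(155, -95) - A = -95 - 1*5559/926 = -95 - 5559/926 = -93529/926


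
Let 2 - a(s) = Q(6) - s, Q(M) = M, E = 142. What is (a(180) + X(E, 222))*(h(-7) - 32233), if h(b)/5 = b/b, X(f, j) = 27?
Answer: -6542284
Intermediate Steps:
h(b) = 5 (h(b) = 5*(b/b) = 5*1 = 5)
a(s) = -4 + s (a(s) = 2 - (6 - s) = 2 + (-6 + s) = -4 + s)
(a(180) + X(E, 222))*(h(-7) - 32233) = ((-4 + 180) + 27)*(5 - 32233) = (176 + 27)*(-32228) = 203*(-32228) = -6542284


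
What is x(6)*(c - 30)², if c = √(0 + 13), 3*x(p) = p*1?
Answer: 1826 - 120*√13 ≈ 1393.3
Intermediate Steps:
x(p) = p/3 (x(p) = (p*1)/3 = p/3)
c = √13 ≈ 3.6056
x(6)*(c - 30)² = ((⅓)*6)*(√13 - 30)² = 2*(-30 + √13)²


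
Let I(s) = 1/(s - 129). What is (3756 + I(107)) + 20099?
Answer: 524809/22 ≈ 23855.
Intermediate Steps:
I(s) = 1/(-129 + s)
(3756 + I(107)) + 20099 = (3756 + 1/(-129 + 107)) + 20099 = (3756 + 1/(-22)) + 20099 = (3756 - 1/22) + 20099 = 82631/22 + 20099 = 524809/22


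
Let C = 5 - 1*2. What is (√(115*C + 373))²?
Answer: 718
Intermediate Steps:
C = 3 (C = 5 - 2 = 3)
(√(115*C + 373))² = (√(115*3 + 373))² = (√(345 + 373))² = (√718)² = 718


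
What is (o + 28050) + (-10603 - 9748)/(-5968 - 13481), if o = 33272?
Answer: 1192671929/19449 ≈ 61323.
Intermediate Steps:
(o + 28050) + (-10603 - 9748)/(-5968 - 13481) = (33272 + 28050) + (-10603 - 9748)/(-5968 - 13481) = 61322 - 20351/(-19449) = 61322 - 20351*(-1/19449) = 61322 + 20351/19449 = 1192671929/19449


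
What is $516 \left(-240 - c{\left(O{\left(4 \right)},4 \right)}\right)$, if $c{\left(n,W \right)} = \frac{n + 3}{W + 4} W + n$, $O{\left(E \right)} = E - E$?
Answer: $-124614$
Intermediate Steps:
$O{\left(E \right)} = 0$
$c{\left(n,W \right)} = n + \frac{W \left(3 + n\right)}{4 + W}$ ($c{\left(n,W \right)} = \frac{3 + n}{4 + W} W + n = \frac{W \left(3 + n\right)}{4 + W} + n = n + \frac{W \left(3 + n\right)}{4 + W}$)
$516 \left(-240 - c{\left(O{\left(4 \right)},4 \right)}\right) = 516 \left(-240 - \frac{3 \cdot 4 + 4 \cdot 0 + 2 \cdot 4 \cdot 0}{4 + 4}\right) = 516 \left(-240 - \frac{12 + 0 + 0}{8}\right) = 516 \left(-240 - \frac{1}{8} \cdot 12\right) = 516 \left(-240 - \frac{3}{2}\right) = 516 \left(- \frac{483}{2}\right) = -124614$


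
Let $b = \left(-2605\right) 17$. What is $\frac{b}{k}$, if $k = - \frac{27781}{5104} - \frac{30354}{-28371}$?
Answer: $\frac{427514352496}{42216529} \approx 10127.0$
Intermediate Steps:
$b = -44285$
$k = - \frac{211082645}{48268528}$ ($k = \left(-27781\right) \frac{1}{5104} - - \frac{10118}{9457} = - \frac{27781}{5104} + \frac{10118}{9457} = - \frac{211082645}{48268528} \approx -4.3731$)
$\frac{b}{k} = - \frac{44285}{- \frac{211082645}{48268528}} = \left(-44285\right) \left(- \frac{48268528}{211082645}\right) = \frac{427514352496}{42216529}$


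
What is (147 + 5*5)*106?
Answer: 18232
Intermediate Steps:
(147 + 5*5)*106 = (147 + 25)*106 = 172*106 = 18232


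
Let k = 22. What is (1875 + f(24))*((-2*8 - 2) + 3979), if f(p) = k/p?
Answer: 89166071/12 ≈ 7.4305e+6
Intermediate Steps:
f(p) = 22/p
(1875 + f(24))*((-2*8 - 2) + 3979) = (1875 + 22/24)*((-2*8 - 2) + 3979) = (1875 + 22*(1/24))*((-16 - 2) + 3979) = (1875 + 11/12)*(-18 + 3979) = (22511/12)*3961 = 89166071/12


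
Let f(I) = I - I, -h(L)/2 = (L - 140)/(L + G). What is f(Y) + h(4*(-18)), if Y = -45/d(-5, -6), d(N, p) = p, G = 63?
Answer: -424/9 ≈ -47.111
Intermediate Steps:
h(L) = -2*(-140 + L)/(63 + L) (h(L) = -2*(L - 140)/(L + 63) = -2*(-140 + L)/(63 + L))
Y = 15/2 (Y = -45/(-6) = -45*(-1/6) = 15/2 ≈ 7.5000)
f(I) = 0
f(Y) + h(4*(-18)) = 0 + 2*(140 - 4*(-18))/(63 + 4*(-18)) = 0 + 2*(140 - 1*(-72))/(63 - 72) = 0 + 2*(140 + 72)/(-9) = 0 + 2*(-1/9)*212 = 0 - 424/9 = -424/9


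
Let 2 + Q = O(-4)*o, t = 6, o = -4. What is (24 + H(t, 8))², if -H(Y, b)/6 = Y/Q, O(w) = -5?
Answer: 484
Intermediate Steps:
Q = 18 (Q = -2 - 5*(-4) = -2 + 20 = 18)
H(Y, b) = -Y/3 (H(Y, b) = -6*Y/18 = -Y/3)
(24 + H(t, 8))² = (24 - ⅓*6)² = (24 - 2)² = 22² = 484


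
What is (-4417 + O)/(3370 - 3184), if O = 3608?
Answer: -809/186 ≈ -4.3495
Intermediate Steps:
(-4417 + O)/(3370 - 3184) = (-4417 + 3608)/(3370 - 3184) = -809/186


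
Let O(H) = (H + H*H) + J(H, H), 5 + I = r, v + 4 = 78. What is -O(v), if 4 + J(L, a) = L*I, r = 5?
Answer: -5546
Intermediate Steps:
v = 74 (v = -4 + 78 = 74)
I = 0 (I = -5 + 5 = 0)
J(L, a) = -4 (J(L, a) = -4 + L*0 = -4 + 0 = -4)
O(H) = -4 + H + H² (O(H) = (H + H*H) - 4 = (H + H²) - 4 = -4 + H + H²)
-O(v) = -(-4 + 74 + 74²) = -(-4 + 74 + 5476) = -1*5546 = -5546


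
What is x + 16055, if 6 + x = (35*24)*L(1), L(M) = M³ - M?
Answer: 16049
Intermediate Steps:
x = -6 (x = -6 + (35*24)*(1³ - 1*1) = -6 + 840*(1 - 1) = -6 + 840*0 = -6 + 0 = -6)
x + 16055 = -6 + 16055 = 16049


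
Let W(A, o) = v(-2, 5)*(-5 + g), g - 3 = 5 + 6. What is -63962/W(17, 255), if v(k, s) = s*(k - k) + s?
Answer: -63962/45 ≈ -1421.4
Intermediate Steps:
g = 14 (g = 3 + (5 + 6) = 3 + 11 = 14)
v(k, s) = s (v(k, s) = s*0 + s = 0 + s = s)
W(A, o) = 45 (W(A, o) = 5*(-5 + 14) = 5*9 = 45)
-63962/W(17, 255) = -63962/45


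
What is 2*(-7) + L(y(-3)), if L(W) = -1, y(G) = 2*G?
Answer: -15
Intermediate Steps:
2*(-7) + L(y(-3)) = 2*(-7) - 1 = -14 - 1 = -15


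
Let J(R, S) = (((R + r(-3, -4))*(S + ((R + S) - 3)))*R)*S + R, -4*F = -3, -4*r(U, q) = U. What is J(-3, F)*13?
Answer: -10725/32 ≈ -335.16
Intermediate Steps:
r(U, q) = -U/4
F = ¾ (F = -¼*(-3) = ¾ ≈ 0.75000)
J(R, S) = R + R*S*(¾ + R)*(-3 + R + 2*S) (J(R, S) = (((R - ¼*(-3))*(S + ((R + S) - 3)))*R)*S + R = (((R + ¾)*(S + (-3 + R + S)))*R)*S + R = (((¾ + R)*(-3 + R + 2*S))*R)*S + R = (R*(¾ + R)*(-3 + R + 2*S))*S + R = R*S*(¾ + R)*(-3 + R + 2*S) + R = R + R*S*(¾ + R)*(-3 + R + 2*S))
J(-3, F)*13 = ((¼)*(-3)*(4 - 9*¾ + 6*(¾)² - 9*(-3)*¾ + 4*(¾)*(-3)² + 8*(-3)*(¾)²))*13 = ((¼)*(-3)*(4 - 27/4 + 6*(9/16) + 81/4 + 4*(¾)*9 + 8*(-3)*(9/16)))*13 = ((¼)*(-3)*(4 - 27/4 + 27/8 + 81/4 + 27 - 27/2))*13 = ((¼)*(-3)*(275/8))*13 = -825/32*13 = -10725/32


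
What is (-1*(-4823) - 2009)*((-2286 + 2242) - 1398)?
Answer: -4057788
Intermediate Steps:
(-1*(-4823) - 2009)*((-2286 + 2242) - 1398) = (4823 - 2009)*(-44 - 1398) = 2814*(-1442) = -4057788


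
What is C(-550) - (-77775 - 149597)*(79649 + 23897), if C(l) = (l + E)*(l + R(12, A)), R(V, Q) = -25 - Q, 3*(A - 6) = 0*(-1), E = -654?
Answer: 23544160636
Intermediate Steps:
A = 6 (A = 6 + (0*(-1))/3 = 6 + (1/3)*0 = 6 + 0 = 6)
C(l) = (-654 + l)*(-31 + l) (C(l) = (l - 654)*(l + (-25 - 1*6)) = (-654 + l)*(l + (-25 - 6)) = (-654 + l)*(l - 31) = (-654 + l)*(-31 + l))
C(-550) - (-77775 - 149597)*(79649 + 23897) = (20274 + (-550)**2 - 685*(-550)) - (-77775 - 149597)*(79649 + 23897) = (20274 + 302500 + 376750) - (-227372)*103546 = 699524 - 1*(-23543461112) = 699524 + 23543461112 = 23544160636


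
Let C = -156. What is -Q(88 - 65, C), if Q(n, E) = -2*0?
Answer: 0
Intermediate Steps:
Q(n, E) = 0
-Q(88 - 65, C) = -1*0 = 0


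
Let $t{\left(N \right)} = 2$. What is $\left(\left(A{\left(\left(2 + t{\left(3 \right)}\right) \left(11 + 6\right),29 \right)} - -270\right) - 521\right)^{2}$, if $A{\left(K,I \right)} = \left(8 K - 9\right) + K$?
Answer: $123904$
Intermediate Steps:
$A{\left(K,I \right)} = -9 + 9 K$ ($A{\left(K,I \right)} = \left(-9 + 8 K\right) + K = -9 + 9 K$)
$\left(\left(A{\left(\left(2 + t{\left(3 \right)}\right) \left(11 + 6\right),29 \right)} - -270\right) - 521\right)^{2} = \left(\left(\left(-9 + 9 \left(2 + 2\right) \left(11 + 6\right)\right) - -270\right) - 521\right)^{2} = \left(\left(\left(-9 + 9 \cdot 4 \cdot 17\right) + 270\right) - 521\right)^{2} = \left(\left(\left(-9 + 9 \cdot 68\right) + 270\right) - 521\right)^{2} = \left(\left(\left(-9 + 612\right) + 270\right) - 521\right)^{2} = \left(\left(603 + 270\right) - 521\right)^{2} = \left(873 - 521\right)^{2} = 352^{2} = 123904$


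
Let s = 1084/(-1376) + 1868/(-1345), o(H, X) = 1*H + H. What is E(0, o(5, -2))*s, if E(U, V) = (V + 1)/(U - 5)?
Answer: 11077957/2313400 ≈ 4.7886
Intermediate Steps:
o(H, X) = 2*H (o(H, X) = H + H = 2*H)
E(U, V) = (1 + V)/(-5 + U)
s = -1007087/462680 (s = 1084*(-1/1376) + 1868*(-1/1345) = -271/344 - 1868/1345 = -1007087/462680 ≈ -2.1766)
E(0, o(5, -2))*s = ((1 + 2*5)/(-5 + 0))*(-1007087/462680) = ((1 + 10)/(-5))*(-1007087/462680) = -⅕*11*(-1007087/462680) = -11/5*(-1007087/462680) = 11077957/2313400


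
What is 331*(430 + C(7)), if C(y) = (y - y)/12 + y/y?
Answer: 142661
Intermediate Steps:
C(y) = 1 (C(y) = 0*(1/12) + 1 = 0 + 1 = 1)
331*(430 + C(7)) = 331*(430 + 1) = 331*431 = 142661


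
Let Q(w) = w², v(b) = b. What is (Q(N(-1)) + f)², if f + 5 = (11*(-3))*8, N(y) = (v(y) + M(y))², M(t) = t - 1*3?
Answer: 126736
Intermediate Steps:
M(t) = -3 + t (M(t) = t - 3 = -3 + t)
N(y) = (-3 + 2*y)² (N(y) = (y + (-3 + y))² = (-3 + 2*y)²)
f = -269 (f = -5 + (11*(-3))*8 = -5 - 33*8 = -5 - 264 = -269)
(Q(N(-1)) + f)² = (((-3 + 2*(-1))²)² - 269)² = (((-3 - 2)²)² - 269)² = (((-5)²)² - 269)² = (25² - 269)² = (625 - 269)² = 356² = 126736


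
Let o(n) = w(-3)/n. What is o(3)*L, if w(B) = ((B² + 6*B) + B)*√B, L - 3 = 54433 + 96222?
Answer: -602632*I*√3 ≈ -1.0438e+6*I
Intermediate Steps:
L = 150658 (L = 3 + (54433 + 96222) = 3 + 150655 = 150658)
w(B) = √B*(B² + 7*B) (w(B) = (B² + 7*B)*√B = √B*(B² + 7*B))
o(n) = -12*I*√3/n (o(n) = ((-3)^(3/2)*(7 - 3))/n = (-3*I*√3*4)/n = (-12*I*√3)/n = -12*I*√3/n)
o(3)*L = -12*I*√3/3*150658 = -12*I*√3*⅓*150658 = -4*I*√3*150658 = -602632*I*√3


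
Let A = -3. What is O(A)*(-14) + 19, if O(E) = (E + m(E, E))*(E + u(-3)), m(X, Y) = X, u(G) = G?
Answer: -485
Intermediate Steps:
O(E) = 2*E*(-3 + E) (O(E) = (E + E)*(E - 3) = (2*E)*(-3 + E) = 2*E*(-3 + E))
O(A)*(-14) + 19 = (2*(-3)*(-3 - 3))*(-14) + 19 = (2*(-3)*(-6))*(-14) + 19 = 36*(-14) + 19 = -504 + 19 = -485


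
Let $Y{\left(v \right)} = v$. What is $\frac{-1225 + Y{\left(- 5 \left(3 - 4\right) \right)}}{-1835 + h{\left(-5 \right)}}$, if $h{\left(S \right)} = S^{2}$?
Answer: $\frac{122}{181} \approx 0.67403$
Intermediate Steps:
$\frac{-1225 + Y{\left(- 5 \left(3 - 4\right) \right)}}{-1835 + h{\left(-5 \right)}} = \frac{-1225 - 5 \left(3 - 4\right)}{-1835 + \left(-5\right)^{2}} = \frac{-1225 - -5}{-1835 + 25} = \frac{-1225 + 5}{-1810} = \left(-1220\right) \left(- \frac{1}{1810}\right) = \frac{122}{181}$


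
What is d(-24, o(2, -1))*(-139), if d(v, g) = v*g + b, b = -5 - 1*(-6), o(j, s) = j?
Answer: 6533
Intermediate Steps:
b = 1 (b = -5 + 6 = 1)
d(v, g) = 1 + g*v (d(v, g) = v*g + 1 = g*v + 1 = 1 + g*v)
d(-24, o(2, -1))*(-139) = (1 + 2*(-24))*(-139) = (1 - 48)*(-139) = -47*(-139) = 6533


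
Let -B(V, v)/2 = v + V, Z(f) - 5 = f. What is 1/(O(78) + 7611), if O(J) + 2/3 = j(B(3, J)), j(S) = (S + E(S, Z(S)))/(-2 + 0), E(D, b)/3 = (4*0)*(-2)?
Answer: 3/23074 ≈ 0.00013002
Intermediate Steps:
Z(f) = 5 + f
E(D, b) = 0 (E(D, b) = 3*((4*0)*(-2)) = 3*(0*(-2)) = 3*0 = 0)
B(V, v) = -2*V - 2*v (B(V, v) = -2*(v + V) = -2*(V + v) = -2*V - 2*v)
j(S) = -S/2 (j(S) = (S + 0)/(-2 + 0) = S/(-2) = S*(-½) = -S/2)
O(J) = 7/3 + J (O(J) = -⅔ - (-2*3 - 2*J)/2 = -⅔ - (-6 - 2*J)/2 = -⅔ + (3 + J) = 7/3 + J)
1/(O(78) + 7611) = 1/((7/3 + 78) + 7611) = 1/(241/3 + 7611) = 1/(23074/3) = 3/23074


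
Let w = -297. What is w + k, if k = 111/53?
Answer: -15630/53 ≈ -294.91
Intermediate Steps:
k = 111/53 (k = 111*(1/53) = 111/53 ≈ 2.0943)
w + k = -297 + 111/53 = -15630/53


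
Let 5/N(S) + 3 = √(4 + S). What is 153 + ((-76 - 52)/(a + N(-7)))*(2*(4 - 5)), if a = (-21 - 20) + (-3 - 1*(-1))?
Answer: 3460023/23503 + 1280*I*√3/23503 ≈ 147.22 + 0.094329*I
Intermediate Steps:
N(S) = 5/(-3 + √(4 + S))
a = -43 (a = -41 + (-3 + 1) = -41 - 2 = -43)
153 + ((-76 - 52)/(a + N(-7)))*(2*(4 - 5)) = 153 + ((-76 - 52)/(-43 + 5/(-3 + √(4 - 7))))*(2*(4 - 5)) = 153 + (-128/(-43 + 5/(-3 + √(-3))))*(2*(-1)) = 153 - 128/(-43 + 5/(-3 + I*√3))*(-2) = 153 + 256/(-43 + 5/(-3 + I*√3))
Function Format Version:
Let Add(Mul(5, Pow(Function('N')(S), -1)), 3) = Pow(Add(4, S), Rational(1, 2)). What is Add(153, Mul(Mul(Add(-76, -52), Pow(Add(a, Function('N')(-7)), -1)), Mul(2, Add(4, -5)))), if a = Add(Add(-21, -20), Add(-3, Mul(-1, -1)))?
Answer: Add(Rational(3460023, 23503), Mul(Rational(1280, 23503), I, Pow(3, Rational(1, 2)))) ≈ Add(147.22, Mul(0.094329, I))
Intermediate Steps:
Function('N')(S) = Mul(5, Pow(Add(-3, Pow(Add(4, S), Rational(1, 2))), -1))
a = -43 (a = Add(-41, Add(-3, 1)) = Add(-41, -2) = -43)
Add(153, Mul(Mul(Add(-76, -52), Pow(Add(a, Function('N')(-7)), -1)), Mul(2, Add(4, -5)))) = Add(153, Mul(Mul(Add(-76, -52), Pow(Add(-43, Mul(5, Pow(Add(-3, Pow(Add(4, -7), Rational(1, 2))), -1))), -1)), Mul(2, Add(4, -5)))) = Add(153, Mul(Mul(-128, Pow(Add(-43, Mul(5, Pow(Add(-3, Pow(-3, Rational(1, 2))), -1))), -1)), Mul(2, -1))) = Add(153, Mul(Mul(-128, Pow(Add(-43, Mul(5, Pow(Add(-3, Mul(I, Pow(3, Rational(1, 2)))), -1))), -1)), -2)) = Add(153, Mul(256, Pow(Add(-43, Mul(5, Pow(Add(-3, Mul(I, Pow(3, Rational(1, 2)))), -1))), -1)))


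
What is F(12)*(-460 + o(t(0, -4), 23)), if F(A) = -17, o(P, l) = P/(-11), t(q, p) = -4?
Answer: 85952/11 ≈ 7813.8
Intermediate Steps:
o(P, l) = -P/11 (o(P, l) = P*(-1/11) = -P/11)
F(12)*(-460 + o(t(0, -4), 23)) = -17*(-460 - 1/11*(-4)) = -17*(-460 + 4/11) = -17*(-5056/11) = 85952/11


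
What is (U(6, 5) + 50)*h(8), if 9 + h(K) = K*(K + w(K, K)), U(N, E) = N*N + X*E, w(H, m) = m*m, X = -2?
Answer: 43092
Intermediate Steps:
w(H, m) = m**2
U(N, E) = N**2 - 2*E (U(N, E) = N*N - 2*E = N**2 - 2*E)
h(K) = -9 + K*(K + K**2)
(U(6, 5) + 50)*h(8) = ((6**2 - 2*5) + 50)*(-9 + 8**2 + 8**3) = ((36 - 10) + 50)*(-9 + 64 + 512) = (26 + 50)*567 = 76*567 = 43092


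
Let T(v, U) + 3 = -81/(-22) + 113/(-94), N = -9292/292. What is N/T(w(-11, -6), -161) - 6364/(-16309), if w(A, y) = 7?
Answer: 19711932087/320259833 ≈ 61.550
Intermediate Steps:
N = -2323/73 (N = -9292*1/292 = -2323/73 ≈ -31.822)
T(v, U) = -269/517 (T(v, U) = -3 + (-81/(-22) + 113/(-94)) = -3 + (-81*(-1/22) + 113*(-1/94)) = -3 + (81/22 - 113/94) = -3 + 1282/517 = -269/517)
N/T(w(-11, -6), -161) - 6364/(-16309) = -2323/(73*(-269/517)) - 6364/(-16309) = -2323/73*(-517/269) - 6364*(-1/16309) = 1200991/19637 + 6364/16309 = 19711932087/320259833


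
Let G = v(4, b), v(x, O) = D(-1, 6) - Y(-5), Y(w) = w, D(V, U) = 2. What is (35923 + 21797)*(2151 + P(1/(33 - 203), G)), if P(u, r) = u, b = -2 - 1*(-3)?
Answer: 2110641468/17 ≈ 1.2416e+8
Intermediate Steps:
b = 1 (b = -2 + 3 = 1)
v(x, O) = 7 (v(x, O) = 2 - 1*(-5) = 2 + 5 = 7)
G = 7
(35923 + 21797)*(2151 + P(1/(33 - 203), G)) = (35923 + 21797)*(2151 + 1/(33 - 203)) = 57720*(2151 + 1/(-170)) = 57720*(2151 - 1/170) = 57720*(365669/170) = 2110641468/17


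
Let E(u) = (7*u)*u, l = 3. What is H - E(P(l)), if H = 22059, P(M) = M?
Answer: 21996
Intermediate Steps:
E(u) = 7*u²
H - E(P(l)) = 22059 - 7*3² = 22059 - 7*9 = 22059 - 1*63 = 22059 - 63 = 21996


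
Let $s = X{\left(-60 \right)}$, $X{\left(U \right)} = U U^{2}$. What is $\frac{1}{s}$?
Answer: $- \frac{1}{216000} \approx -4.6296 \cdot 10^{-6}$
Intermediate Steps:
$X{\left(U \right)} = U^{3}$
$s = -216000$ ($s = \left(-60\right)^{3} = -216000$)
$\frac{1}{s} = \frac{1}{-216000} = - \frac{1}{216000}$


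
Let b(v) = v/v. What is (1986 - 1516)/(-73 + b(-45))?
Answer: -235/36 ≈ -6.5278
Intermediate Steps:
b(v) = 1
(1986 - 1516)/(-73 + b(-45)) = (1986 - 1516)/(-73 + 1) = 470/(-72) = 470*(-1/72) = -235/36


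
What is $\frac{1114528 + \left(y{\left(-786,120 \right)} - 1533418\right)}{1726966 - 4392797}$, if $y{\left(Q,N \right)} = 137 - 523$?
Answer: $\frac{419276}{2665831} \approx 0.15728$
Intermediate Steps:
$y{\left(Q,N \right)} = -386$ ($y{\left(Q,N \right)} = 137 - 523 = -386$)
$\frac{1114528 + \left(y{\left(-786,120 \right)} - 1533418\right)}{1726966 - 4392797} = \frac{1114528 - 1533804}{1726966 - 4392797} = \frac{1114528 - 1533804}{-2665831} = \left(1114528 - 1533804\right) \left(- \frac{1}{2665831}\right) = \left(-419276\right) \left(- \frac{1}{2665831}\right) = \frac{419276}{2665831}$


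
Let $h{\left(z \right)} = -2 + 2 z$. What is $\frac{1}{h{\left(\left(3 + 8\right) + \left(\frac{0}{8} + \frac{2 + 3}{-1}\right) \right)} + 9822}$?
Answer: $\frac{1}{9832} \approx 0.00010171$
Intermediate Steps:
$\frac{1}{h{\left(\left(3 + 8\right) + \left(\frac{0}{8} + \frac{2 + 3}{-1}\right) \right)} + 9822} = \frac{1}{\left(-2 + 2 \left(\left(3 + 8\right) + \left(\frac{0}{8} + \frac{2 + 3}{-1}\right)\right)\right) + 9822} = \frac{1}{\left(-2 + 2 \left(11 + \left(0 \cdot \frac{1}{8} + 5 \left(-1\right)\right)\right)\right) + 9822} = \frac{1}{\left(-2 + 2 \left(11 + \left(0 - 5\right)\right)\right) + 9822} = \frac{1}{\left(-2 + 2 \left(11 - 5\right)\right) + 9822} = \frac{1}{\left(-2 + 2 \cdot 6\right) + 9822} = \frac{1}{\left(-2 + 12\right) + 9822} = \frac{1}{10 + 9822} = \frac{1}{9832}$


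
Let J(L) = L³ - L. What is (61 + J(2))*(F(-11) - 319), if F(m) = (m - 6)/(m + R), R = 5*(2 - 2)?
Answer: -233964/11 ≈ -21269.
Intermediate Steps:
R = 0 (R = 5*0 = 0)
F(m) = (-6 + m)/m (F(m) = (m - 6)/(m + 0) = (-6 + m)/m)
(61 + J(2))*(F(-11) - 319) = (61 + (2³ - 1*2))*((-6 - 11)/(-11) - 319) = (61 + (8 - 2))*(-1/11*(-17) - 319) = (61 + 6)*(17/11 - 319) = 67*(-3492/11) = -233964/11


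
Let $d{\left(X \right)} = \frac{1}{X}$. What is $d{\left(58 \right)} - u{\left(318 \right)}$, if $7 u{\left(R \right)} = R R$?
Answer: $- \frac{5865185}{406} \approx -14446.0$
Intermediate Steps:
$u{\left(R \right)} = \frac{R^{2}}{7}$ ($u{\left(R \right)} = \frac{R R}{7} = \frac{R^{2}}{7}$)
$d{\left(58 \right)} - u{\left(318 \right)} = \frac{1}{58} - \frac{318^{2}}{7} = \frac{1}{58} - \frac{1}{7} \cdot 101124 = \frac{1}{58} - \frac{101124}{7} = - \frac{5865185}{406}$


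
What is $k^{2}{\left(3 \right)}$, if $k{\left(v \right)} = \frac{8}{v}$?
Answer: $\frac{64}{9} \approx 7.1111$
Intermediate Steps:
$k^{2}{\left(3 \right)} = \left(\frac{8}{3}\right)^{2} = \frac{64}{9}$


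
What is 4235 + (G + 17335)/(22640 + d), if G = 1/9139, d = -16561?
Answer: 235438004101/55555981 ≈ 4237.9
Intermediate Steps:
G = 1/9139 ≈ 0.00010942
4235 + (G + 17335)/(22640 + d) = 4235 + (1/9139 + 17335)/(22640 - 16561) = 4235 + (158424566/9139)/6079 = 4235 + (158424566/9139)*(1/6079) = 4235 + 158424566/55555981 = 235438004101/55555981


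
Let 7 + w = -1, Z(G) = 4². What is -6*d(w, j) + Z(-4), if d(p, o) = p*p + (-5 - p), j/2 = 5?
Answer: -386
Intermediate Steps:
Z(G) = 16
j = 10 (j = 2*5 = 10)
w = -8 (w = -7 - 1 = -8)
d(p, o) = -5 + p² - p (d(p, o) = p² + (-5 - p) = -5 + p² - p)
-6*d(w, j) + Z(-4) = -6*(-5 + (-8)² - 1*(-8)) + 16 = -6*(-5 + 64 + 8) + 16 = -6*67 + 16 = -402 + 16 = -386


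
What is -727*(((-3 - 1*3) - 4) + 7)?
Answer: 2181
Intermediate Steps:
-727*(((-3 - 1*3) - 4) + 7) = -727*(((-3 - 3) - 4) + 7) = -727*((-6 - 4) + 7) = -727*(-10 + 7) = -727*(-3) = 2181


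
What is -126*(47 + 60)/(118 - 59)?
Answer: -13482/59 ≈ -228.51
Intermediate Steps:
-126*(47 + 60)/(118 - 59) = -13482/59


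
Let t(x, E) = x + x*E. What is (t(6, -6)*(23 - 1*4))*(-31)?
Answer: 17670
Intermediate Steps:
t(x, E) = x + E*x
(t(6, -6)*(23 - 1*4))*(-31) = ((6*(1 - 6))*(23 - 1*4))*(-31) = ((6*(-5))*(23 - 4))*(-31) = -30*19*(-31) = -570*(-31) = 17670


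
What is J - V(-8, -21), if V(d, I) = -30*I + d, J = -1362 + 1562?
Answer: -422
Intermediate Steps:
J = 200
V(d, I) = d - 30*I
J - V(-8, -21) = 200 - (-8 - 30*(-21)) = 200 - (-8 + 630) = 200 - 1*622 = 200 - 622 = -422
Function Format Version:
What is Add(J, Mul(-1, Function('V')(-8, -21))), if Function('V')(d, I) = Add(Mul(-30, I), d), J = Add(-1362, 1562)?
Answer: -422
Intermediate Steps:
J = 200
Function('V')(d, I) = Add(d, Mul(-30, I))
Add(J, Mul(-1, Function('V')(-8, -21))) = Add(200, Mul(-1, Add(-8, Mul(-30, -21)))) = Add(200, Mul(-1, Add(-8, 630))) = Add(200, Mul(-1, 622)) = Add(200, -622) = -422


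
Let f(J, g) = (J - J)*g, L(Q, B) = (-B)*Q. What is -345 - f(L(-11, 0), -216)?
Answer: -345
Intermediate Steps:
L(Q, B) = -B*Q
f(J, g) = 0 (f(J, g) = 0*g = 0)
-345 - f(L(-11, 0), -216) = -345 - 1*0 = -345 + 0 = -345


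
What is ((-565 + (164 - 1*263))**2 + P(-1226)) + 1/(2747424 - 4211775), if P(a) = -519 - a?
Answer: 646661794652/1464351 ≈ 4.4160e+5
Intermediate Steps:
((-565 + (164 - 1*263))**2 + P(-1226)) + 1/(2747424 - 4211775) = ((-565 + (164 - 1*263))**2 + (-519 - 1*(-1226))) + 1/(2747424 - 4211775) = ((-565 + (164 - 263))**2 + (-519 + 1226)) + 1/(-1464351) = ((-565 - 99)**2 + 707) - 1/1464351 = ((-664)**2 + 707) - 1/1464351 = (440896 + 707) - 1/1464351 = 441603 - 1/1464351 = 646661794652/1464351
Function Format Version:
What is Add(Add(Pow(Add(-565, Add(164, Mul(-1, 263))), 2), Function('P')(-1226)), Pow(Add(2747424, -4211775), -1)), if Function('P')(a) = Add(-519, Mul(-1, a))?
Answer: Rational(646661794652, 1464351) ≈ 4.4160e+5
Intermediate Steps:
Add(Add(Pow(Add(-565, Add(164, Mul(-1, 263))), 2), Function('P')(-1226)), Pow(Add(2747424, -4211775), -1)) = Add(Add(Pow(Add(-565, Add(164, Mul(-1, 263))), 2), Add(-519, Mul(-1, -1226))), Pow(Add(2747424, -4211775), -1)) = Add(Add(Pow(Add(-565, Add(164, -263)), 2), Add(-519, 1226)), Pow(-1464351, -1)) = Add(Add(Pow(Add(-565, -99), 2), 707), Rational(-1, 1464351)) = Add(Add(Pow(-664, 2), 707), Rational(-1, 1464351)) = Add(Add(440896, 707), Rational(-1, 1464351)) = Add(441603, Rational(-1, 1464351)) = Rational(646661794652, 1464351)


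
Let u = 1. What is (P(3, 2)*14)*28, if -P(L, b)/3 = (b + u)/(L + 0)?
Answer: -1176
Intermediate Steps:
P(L, b) = -3*(1 + b)/L (P(L, b) = -3*(b + 1)/(L + 0) = -3*(1 + b)/L)
(P(3, 2)*14)*28 = ((3*(-1 - 1*2)/3)*14)*28 = ((3*(⅓)*(-1 - 2))*14)*28 = ((3*(⅓)*(-3))*14)*28 = -3*14*28 = -42*28 = -1176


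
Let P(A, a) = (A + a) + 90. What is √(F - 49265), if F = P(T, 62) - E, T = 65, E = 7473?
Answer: I*√56521 ≈ 237.74*I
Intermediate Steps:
P(A, a) = 90 + A + a
F = -7256 (F = (90 + 65 + 62) - 1*7473 = 217 - 7473 = -7256)
√(F - 49265) = √(-7256 - 49265) = √(-56521) = I*√56521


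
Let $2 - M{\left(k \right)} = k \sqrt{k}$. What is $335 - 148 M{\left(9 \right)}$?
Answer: $4035$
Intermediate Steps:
$M{\left(k \right)} = 2 - k^{\frac{3}{2}}$ ($M{\left(k \right)} = 2 - k \sqrt{k} = 2 - k^{\frac{3}{2}}$)
$335 - 148 M{\left(9 \right)} = 335 - 148 \left(2 - 9^{\frac{3}{2}}\right) = 335 - 148 \left(2 - 27\right) = 335 - -3700 = 335 + 3700 = 4035$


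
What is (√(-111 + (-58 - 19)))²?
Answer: -188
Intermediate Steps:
(√(-111 + (-58 - 19)))² = (√(-111 - 77))² = (√(-188))² = (2*I*√47)² = -188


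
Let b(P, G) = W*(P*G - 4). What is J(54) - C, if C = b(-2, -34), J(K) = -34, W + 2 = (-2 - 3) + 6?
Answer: 30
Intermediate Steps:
W = -1 (W = -2 + ((-2 - 3) + 6) = -2 + (-5 + 6) = -2 + 1 = -1)
b(P, G) = 4 - G*P (b(P, G) = -(P*G - 4) = -(G*P - 4) = -(-4 + G*P) = 4 - G*P)
C = -64 (C = 4 - 1*(-34)*(-2) = 4 - 68 = -64)
J(54) - C = -34 - 1*(-64) = -34 + 64 = 30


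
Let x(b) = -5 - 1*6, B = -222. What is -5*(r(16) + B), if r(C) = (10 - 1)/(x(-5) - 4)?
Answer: 1113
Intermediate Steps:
x(b) = -11 (x(b) = -5 - 6 = -11)
r(C) = -3/5 (r(C) = (10 - 1)/(-11 - 4) = 9/(-15) = 9*(-1/15) = -3/5)
-5*(r(16) + B) = -5*(-3/5 - 222) = -5*(-1113/5) = 1113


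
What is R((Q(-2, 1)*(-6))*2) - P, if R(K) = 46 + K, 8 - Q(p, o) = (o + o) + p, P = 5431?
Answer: -5481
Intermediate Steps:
Q(p, o) = 8 - p - 2*o (Q(p, o) = 8 - ((o + o) + p) = 8 - (2*o + p) = 8 - (p + 2*o) = 8 + (-p - 2*o) = 8 - p - 2*o)
R((Q(-2, 1)*(-6))*2) - P = (46 + ((8 - 1*(-2) - 2*1)*(-6))*2) - 1*5431 = (46 + ((8 + 2 - 2)*(-6))*2) - 5431 = (46 + (8*(-6))*2) - 5431 = (46 - 48*2) - 5431 = (46 - 96) - 5431 = -50 - 5431 = -5481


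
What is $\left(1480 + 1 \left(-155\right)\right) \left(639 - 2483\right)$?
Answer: $-2443300$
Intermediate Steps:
$\left(1480 + 1 \left(-155\right)\right) \left(639 - 2483\right) = \left(1480 - 155\right) \left(-1844\right) = 1325 \left(-1844\right) = -2443300$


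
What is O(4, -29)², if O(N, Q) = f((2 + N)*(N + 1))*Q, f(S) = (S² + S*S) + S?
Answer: 2816424900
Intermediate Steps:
f(S) = S + 2*S² (f(S) = (S² + S²) + S = 2*S² + S = S + 2*S²)
O(N, Q) = Q*(1 + N)*(1 + 2*(1 + N)*(2 + N))*(2 + N) (O(N, Q) = (((2 + N)*(N + 1))*(1 + 2*((2 + N)*(N + 1))))*Q = (((2 + N)*(1 + N))*(1 + 2*((2 + N)*(1 + N))))*Q = (((1 + N)*(2 + N))*(1 + 2*((1 + N)*(2 + N))))*Q = (((1 + N)*(2 + N))*(1 + 2*(1 + N)*(2 + N)))*Q = ((1 + N)*(1 + 2*(1 + N)*(2 + N))*(2 + N))*Q = Q*(1 + N)*(1 + 2*(1 + N)*(2 + N))*(2 + N))
O(4, -29)² = (-29*(2 + 4² + 3*4)*(5 + 2*4² + 6*4))² = (-29*(2 + 16 + 12)*(5 + 2*16 + 24))² = (-29*30*(5 + 32 + 24))² = (-29*30*61)² = (-53070)² = 2816424900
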